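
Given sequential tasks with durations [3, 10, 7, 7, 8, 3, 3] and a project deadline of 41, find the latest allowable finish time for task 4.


LF(activity 4) = deadline - sum of successor durations
Successors: activities 5 through 7 with durations [8, 3, 3]
Sum of successor durations = 14
LF = 41 - 14 = 27

27


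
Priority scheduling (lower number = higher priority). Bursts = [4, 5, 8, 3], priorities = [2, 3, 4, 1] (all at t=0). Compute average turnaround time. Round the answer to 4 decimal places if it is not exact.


Sort by priority (ascending = highest first):
Order: [(1, 3), (2, 4), (3, 5), (4, 8)]
Completion times:
  Priority 1, burst=3, C=3
  Priority 2, burst=4, C=7
  Priority 3, burst=5, C=12
  Priority 4, burst=8, C=20
Average turnaround = 42/4 = 10.5

10.5


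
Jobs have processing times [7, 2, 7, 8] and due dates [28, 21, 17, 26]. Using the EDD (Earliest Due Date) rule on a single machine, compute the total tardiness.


Sort by due date (EDD order): [(7, 17), (2, 21), (8, 26), (7, 28)]
Compute completion times and tardiness:
  Job 1: p=7, d=17, C=7, tardiness=max(0,7-17)=0
  Job 2: p=2, d=21, C=9, tardiness=max(0,9-21)=0
  Job 3: p=8, d=26, C=17, tardiness=max(0,17-26)=0
  Job 4: p=7, d=28, C=24, tardiness=max(0,24-28)=0
Total tardiness = 0

0


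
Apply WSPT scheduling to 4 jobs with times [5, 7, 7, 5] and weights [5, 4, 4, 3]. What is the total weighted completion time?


Compute p/w ratios and sort ascending (WSPT): [(5, 5), (5, 3), (7, 4), (7, 4)]
Compute weighted completion times:
  Job (p=5,w=5): C=5, w*C=5*5=25
  Job (p=5,w=3): C=10, w*C=3*10=30
  Job (p=7,w=4): C=17, w*C=4*17=68
  Job (p=7,w=4): C=24, w*C=4*24=96
Total weighted completion time = 219

219


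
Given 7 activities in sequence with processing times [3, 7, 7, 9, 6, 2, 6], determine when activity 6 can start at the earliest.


Activity 6 starts after activities 1 through 5 complete.
Predecessor durations: [3, 7, 7, 9, 6]
ES = 3 + 7 + 7 + 9 + 6 = 32

32


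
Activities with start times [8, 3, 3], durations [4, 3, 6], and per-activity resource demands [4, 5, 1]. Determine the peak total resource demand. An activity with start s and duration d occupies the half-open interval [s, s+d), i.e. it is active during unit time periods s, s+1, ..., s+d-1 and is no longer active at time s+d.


Each activity i is active on [start_i, start_i + duration_i).
Compute total resource usage per time slot:
  t=0: active resources = [], total = 0
  t=1: active resources = [], total = 0
  t=2: active resources = [], total = 0
  t=3: active resources = [5, 1], total = 6
  t=4: active resources = [5, 1], total = 6
  t=5: active resources = [5, 1], total = 6
  t=6: active resources = [1], total = 1
  t=7: active resources = [1], total = 1
  t=8: active resources = [4, 1], total = 5
  t=9: active resources = [4], total = 4
  t=10: active resources = [4], total = 4
  t=11: active resources = [4], total = 4
Peak resource demand = 6

6


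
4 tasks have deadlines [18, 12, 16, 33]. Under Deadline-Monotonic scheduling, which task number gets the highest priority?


Sort tasks by relative deadline (ascending):
  Task 2: deadline = 12
  Task 3: deadline = 16
  Task 1: deadline = 18
  Task 4: deadline = 33
Priority order (highest first): [2, 3, 1, 4]
Highest priority task = 2

2


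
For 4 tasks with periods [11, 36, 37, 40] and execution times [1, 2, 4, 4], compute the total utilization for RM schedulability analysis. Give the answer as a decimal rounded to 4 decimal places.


Compute individual utilizations (exact fractions):
  Task 1: C/T = 1/11 (approx. 0.0909)
  Task 2: C/T = 2/36 = 1/18 (approx. 0.0556)
  Task 3: C/T = 4/37 (approx. 0.1081)
  Task 4: C/T = 4/40 = 1/10 (approx. 0.1)
Total utilization U = 1/11 + 1/18 + 4/37 + 1/10 = 6494/18315
Rounded to 4 decimal places: U = 0.3546
RM (Liu & Layland) bound for 4 tasks = 0.756828; compare with U = 6494/18315 (approx. 0.354573)
U <= bound, so schedulable by RM sufficient condition.

0.3546


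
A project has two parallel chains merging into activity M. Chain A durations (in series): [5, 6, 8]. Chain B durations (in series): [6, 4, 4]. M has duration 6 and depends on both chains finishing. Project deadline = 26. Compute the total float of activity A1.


Forward pass: ES(A1) = sum of predecessors on chain A = 0
EF = ES + duration = 0 + 5 = 5
Backward pass: LF(M) = deadline = 26; LS(M) = 26 - 6 = 20
LF(A1) = LS(M) - sum(successors on chain A) = 20 - 14 = 6
LS = LF - duration = 6 - 5 = 1
Total float = LS - ES = 1 - 0 = 1

1


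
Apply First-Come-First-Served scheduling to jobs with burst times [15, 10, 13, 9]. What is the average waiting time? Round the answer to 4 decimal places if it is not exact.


FCFS order (as given): [15, 10, 13, 9]
Waiting times:
  Job 1: wait = 0
  Job 2: wait = 15
  Job 3: wait = 25
  Job 4: wait = 38
Sum of waiting times = 78
Average waiting time = 78/4 = 19.5

19.5


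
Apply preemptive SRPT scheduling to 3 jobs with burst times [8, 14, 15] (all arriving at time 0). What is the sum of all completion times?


Since all jobs arrive at t=0, SRPT equals SPT ordering.
SPT order: [8, 14, 15]
Completion times:
  Job 1: p=8, C=8
  Job 2: p=14, C=22
  Job 3: p=15, C=37
Total completion time = 8 + 22 + 37 = 67

67


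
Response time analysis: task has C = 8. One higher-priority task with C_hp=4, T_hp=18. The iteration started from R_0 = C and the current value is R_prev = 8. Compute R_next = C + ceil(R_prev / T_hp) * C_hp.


R_next = C + ceil(R_prev / T_hp) * C_hp
ceil(8 / 18) = ceil(0.4444) = 1
Interference = 1 * 4 = 4
R_next = 8 + 4 = 12

12


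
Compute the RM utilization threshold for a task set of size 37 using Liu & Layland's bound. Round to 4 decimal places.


Compute 2^(1/37) = 1.0189102844
Subtract 1: 1.0189102844 - 1 = 0.0189102844
Multiply by n: 37 * 0.0189102844 = 0.6996805228
Round to 4 dp: 0.6997

0.6997


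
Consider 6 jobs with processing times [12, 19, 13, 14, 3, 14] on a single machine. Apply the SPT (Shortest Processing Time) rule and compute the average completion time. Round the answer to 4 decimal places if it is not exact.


Sort jobs by processing time (SPT order): [3, 12, 13, 14, 14, 19]
Compute completion times sequentially:
  Job 1: processing = 3, completes at 3
  Job 2: processing = 12, completes at 15
  Job 3: processing = 13, completes at 28
  Job 4: processing = 14, completes at 42
  Job 5: processing = 14, completes at 56
  Job 6: processing = 19, completes at 75
Sum of completion times = 219
Average completion time = 219/6 = 36.5

36.5


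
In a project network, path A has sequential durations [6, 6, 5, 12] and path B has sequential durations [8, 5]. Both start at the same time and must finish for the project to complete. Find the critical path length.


Path A total = 6 + 6 + 5 + 12 = 29
Path B total = 8 + 5 = 13
Critical path = longest path = max(29, 13) = 29

29


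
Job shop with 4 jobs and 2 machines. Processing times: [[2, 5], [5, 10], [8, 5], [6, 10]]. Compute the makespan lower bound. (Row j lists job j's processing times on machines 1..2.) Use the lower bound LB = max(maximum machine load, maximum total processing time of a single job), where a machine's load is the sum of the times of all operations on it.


Machine loads:
  Machine 1: 2 + 5 + 8 + 6 = 21
  Machine 2: 5 + 10 + 5 + 10 = 30
Max machine load = 30
Job totals:
  Job 1: 7
  Job 2: 15
  Job 3: 13
  Job 4: 16
Max job total = 16
Lower bound = max(30, 16) = 30

30


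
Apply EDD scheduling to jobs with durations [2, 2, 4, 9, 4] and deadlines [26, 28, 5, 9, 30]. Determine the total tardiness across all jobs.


Sort by due date (EDD order): [(4, 5), (9, 9), (2, 26), (2, 28), (4, 30)]
Compute completion times and tardiness:
  Job 1: p=4, d=5, C=4, tardiness=max(0,4-5)=0
  Job 2: p=9, d=9, C=13, tardiness=max(0,13-9)=4
  Job 3: p=2, d=26, C=15, tardiness=max(0,15-26)=0
  Job 4: p=2, d=28, C=17, tardiness=max(0,17-28)=0
  Job 5: p=4, d=30, C=21, tardiness=max(0,21-30)=0
Total tardiness = 4

4


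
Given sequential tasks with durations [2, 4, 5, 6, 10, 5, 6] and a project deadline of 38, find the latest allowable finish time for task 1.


LF(activity 1) = deadline - sum of successor durations
Successors: activities 2 through 7 with durations [4, 5, 6, 10, 5, 6]
Sum of successor durations = 36
LF = 38 - 36 = 2

2


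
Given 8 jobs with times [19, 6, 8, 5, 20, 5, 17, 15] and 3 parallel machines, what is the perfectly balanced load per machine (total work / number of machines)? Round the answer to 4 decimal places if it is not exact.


Total processing time = 19 + 6 + 8 + 5 + 20 + 5 + 17 + 15 = 95
Number of machines = 3
Ideal balanced load = 95 / 3 = 31.6667

31.6667


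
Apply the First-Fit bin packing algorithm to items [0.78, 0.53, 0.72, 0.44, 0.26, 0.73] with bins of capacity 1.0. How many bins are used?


Place items sequentially using First-Fit:
  Item 0.78 -> new Bin 1
  Item 0.53 -> new Bin 2
  Item 0.72 -> new Bin 3
  Item 0.44 -> Bin 2 (now 0.97)
  Item 0.26 -> Bin 3 (now 0.98)
  Item 0.73 -> new Bin 4
Total bins used = 4

4


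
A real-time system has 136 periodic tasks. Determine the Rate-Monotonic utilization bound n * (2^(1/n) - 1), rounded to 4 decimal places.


Compute 2^(1/136) = 1.0051096806
Subtract 1: 1.0051096806 - 1 = 0.0051096806
Multiply by n: 136 * 0.0051096806 = 0.6949165616
Round to 4 dp: 0.6949

0.6949


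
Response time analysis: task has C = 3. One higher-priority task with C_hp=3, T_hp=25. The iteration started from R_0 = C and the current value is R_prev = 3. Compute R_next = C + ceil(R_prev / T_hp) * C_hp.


R_next = C + ceil(R_prev / T_hp) * C_hp
ceil(3 / 25) = ceil(0.12) = 1
Interference = 1 * 3 = 3
R_next = 3 + 3 = 6

6


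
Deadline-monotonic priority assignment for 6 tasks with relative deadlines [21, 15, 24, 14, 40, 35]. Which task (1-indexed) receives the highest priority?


Sort tasks by relative deadline (ascending):
  Task 4: deadline = 14
  Task 2: deadline = 15
  Task 1: deadline = 21
  Task 3: deadline = 24
  Task 6: deadline = 35
  Task 5: deadline = 40
Priority order (highest first): [4, 2, 1, 3, 6, 5]
Highest priority task = 4

4


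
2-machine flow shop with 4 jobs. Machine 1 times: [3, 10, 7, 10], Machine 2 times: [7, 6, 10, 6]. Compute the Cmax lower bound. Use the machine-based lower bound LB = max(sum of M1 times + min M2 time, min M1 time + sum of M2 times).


LB1 = sum(M1 times) + min(M2 times) = 30 + 6 = 36
LB2 = min(M1 times) + sum(M2 times) = 3 + 29 = 32
Lower bound = max(LB1, LB2) = max(36, 32) = 36

36


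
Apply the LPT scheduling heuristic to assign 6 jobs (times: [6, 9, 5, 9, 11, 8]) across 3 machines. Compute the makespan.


Sort jobs in decreasing order (LPT): [11, 9, 9, 8, 6, 5]
Assign each job to the least loaded machine:
  Machine 1: jobs [11, 5], load = 16
  Machine 2: jobs [9, 8], load = 17
  Machine 3: jobs [9, 6], load = 15
Makespan = max load = 17

17


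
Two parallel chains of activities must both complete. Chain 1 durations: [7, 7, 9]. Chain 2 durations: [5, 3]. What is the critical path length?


Path A total = 7 + 7 + 9 = 23
Path B total = 5 + 3 = 8
Critical path = longest path = max(23, 8) = 23

23


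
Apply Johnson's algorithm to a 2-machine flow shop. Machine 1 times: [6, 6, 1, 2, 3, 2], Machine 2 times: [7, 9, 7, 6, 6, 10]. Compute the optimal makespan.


Apply Johnson's rule:
  Group 1 (a <= b): [(3, 1, 7), (4, 2, 6), (6, 2, 10), (5, 3, 6), (1, 6, 7), (2, 6, 9)]
  Group 2 (a > b): []
Optimal job order: [3, 4, 6, 5, 1, 2]
Schedule:
  Job 3: M1 done at 1, M2 done at 8
  Job 4: M1 done at 3, M2 done at 14
  Job 6: M1 done at 5, M2 done at 24
  Job 5: M1 done at 8, M2 done at 30
  Job 1: M1 done at 14, M2 done at 37
  Job 2: M1 done at 20, M2 done at 46
Makespan = 46

46


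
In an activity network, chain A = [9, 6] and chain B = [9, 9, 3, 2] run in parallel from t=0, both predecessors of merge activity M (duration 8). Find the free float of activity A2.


ES(A2) = sum of predecessors on chain A = 9
EF(A2) = ES + duration = 9 + 6 = 15
Successor of A2 is M. ES(M) = max(sum(A), sum(B)) = max(15, 23) = 23
Free float = ES(successor) - EF(current) = 23 - 15 = 8

8


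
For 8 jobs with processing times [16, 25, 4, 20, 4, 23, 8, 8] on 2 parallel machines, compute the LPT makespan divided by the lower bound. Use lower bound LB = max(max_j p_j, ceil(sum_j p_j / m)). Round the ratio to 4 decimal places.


LPT order: [25, 23, 20, 16, 8, 8, 4, 4]
Machine loads after assignment: [53, 55]
LPT makespan = 55
Lower bound = max(max_job, ceil(total/2)) = max(25, 54) = 54
Ratio = 55 / 54 = 1.0185

1.0185


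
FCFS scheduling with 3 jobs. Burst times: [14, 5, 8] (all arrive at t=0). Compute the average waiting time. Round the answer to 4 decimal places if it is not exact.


FCFS order (as given): [14, 5, 8]
Waiting times:
  Job 1: wait = 0
  Job 2: wait = 14
  Job 3: wait = 19
Sum of waiting times = 33
Average waiting time = 33/3 = 11.0

11.0


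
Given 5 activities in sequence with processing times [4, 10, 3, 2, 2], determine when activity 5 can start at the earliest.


Activity 5 starts after activities 1 through 4 complete.
Predecessor durations: [4, 10, 3, 2]
ES = 4 + 10 + 3 + 2 = 19

19


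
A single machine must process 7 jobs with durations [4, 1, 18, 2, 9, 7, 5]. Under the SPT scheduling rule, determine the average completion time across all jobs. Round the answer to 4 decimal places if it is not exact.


Sort jobs by processing time (SPT order): [1, 2, 4, 5, 7, 9, 18]
Compute completion times sequentially:
  Job 1: processing = 1, completes at 1
  Job 2: processing = 2, completes at 3
  Job 3: processing = 4, completes at 7
  Job 4: processing = 5, completes at 12
  Job 5: processing = 7, completes at 19
  Job 6: processing = 9, completes at 28
  Job 7: processing = 18, completes at 46
Sum of completion times = 116
Average completion time = 116/7 = 16.5714

16.5714


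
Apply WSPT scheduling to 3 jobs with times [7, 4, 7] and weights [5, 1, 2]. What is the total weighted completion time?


Compute p/w ratios and sort ascending (WSPT): [(7, 5), (7, 2), (4, 1)]
Compute weighted completion times:
  Job (p=7,w=5): C=7, w*C=5*7=35
  Job (p=7,w=2): C=14, w*C=2*14=28
  Job (p=4,w=1): C=18, w*C=1*18=18
Total weighted completion time = 81

81


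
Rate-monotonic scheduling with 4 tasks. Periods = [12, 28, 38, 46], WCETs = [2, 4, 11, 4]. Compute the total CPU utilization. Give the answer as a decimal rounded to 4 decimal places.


Compute individual utilizations (exact fractions):
  Task 1: C/T = 2/12 = 1/6 (approx. 0.1667)
  Task 2: C/T = 4/28 = 1/7 (approx. 0.1429)
  Task 3: C/T = 11/38 (approx. 0.2895)
  Task 4: C/T = 4/46 = 2/23 (approx. 0.087)
Total utilization U = 1/6 + 1/7 + 11/38 + 2/23 = 6295/9177
Rounded to 4 decimal places: U = 0.6860
RM (Liu & Layland) bound for 4 tasks = 0.756828; compare with U = 6295/9177 (approx. 0.685954)
U <= bound, so schedulable by RM sufficient condition.

0.6860


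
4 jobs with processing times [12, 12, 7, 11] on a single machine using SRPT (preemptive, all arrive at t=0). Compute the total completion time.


Since all jobs arrive at t=0, SRPT equals SPT ordering.
SPT order: [7, 11, 12, 12]
Completion times:
  Job 1: p=7, C=7
  Job 2: p=11, C=18
  Job 3: p=12, C=30
  Job 4: p=12, C=42
Total completion time = 7 + 18 + 30 + 42 = 97

97


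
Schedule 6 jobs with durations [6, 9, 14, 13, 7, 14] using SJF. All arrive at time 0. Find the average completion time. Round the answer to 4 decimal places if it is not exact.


SJF order (ascending): [6, 7, 9, 13, 14, 14]
Completion times:
  Job 1: burst=6, C=6
  Job 2: burst=7, C=13
  Job 3: burst=9, C=22
  Job 4: burst=13, C=35
  Job 5: burst=14, C=49
  Job 6: burst=14, C=63
Average completion = 188/6 = 31.3333

31.3333


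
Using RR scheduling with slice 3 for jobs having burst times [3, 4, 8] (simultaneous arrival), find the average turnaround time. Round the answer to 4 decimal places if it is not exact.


Time quantum = 3
Execution trace:
  J1 runs 3 units, time = 3
  J2 runs 3 units, time = 6
  J3 runs 3 units, time = 9
  J2 runs 1 units, time = 10
  J3 runs 3 units, time = 13
  J3 runs 2 units, time = 15
Finish times: [3, 10, 15]
Average turnaround = 28/3 = 9.3333

9.3333


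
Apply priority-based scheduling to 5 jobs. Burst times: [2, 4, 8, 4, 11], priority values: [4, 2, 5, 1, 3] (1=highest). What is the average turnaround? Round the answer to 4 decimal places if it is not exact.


Sort by priority (ascending = highest first):
Order: [(1, 4), (2, 4), (3, 11), (4, 2), (5, 8)]
Completion times:
  Priority 1, burst=4, C=4
  Priority 2, burst=4, C=8
  Priority 3, burst=11, C=19
  Priority 4, burst=2, C=21
  Priority 5, burst=8, C=29
Average turnaround = 81/5 = 16.2

16.2


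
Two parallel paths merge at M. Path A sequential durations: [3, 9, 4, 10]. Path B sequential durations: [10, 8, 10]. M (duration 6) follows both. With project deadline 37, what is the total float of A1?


Forward pass: ES(A1) = sum of predecessors on chain A = 0
EF = ES + duration = 0 + 3 = 3
Backward pass: LF(M) = deadline = 37; LS(M) = 37 - 6 = 31
LF(A1) = LS(M) - sum(successors on chain A) = 31 - 23 = 8
LS = LF - duration = 8 - 3 = 5
Total float = LS - ES = 5 - 0 = 5

5


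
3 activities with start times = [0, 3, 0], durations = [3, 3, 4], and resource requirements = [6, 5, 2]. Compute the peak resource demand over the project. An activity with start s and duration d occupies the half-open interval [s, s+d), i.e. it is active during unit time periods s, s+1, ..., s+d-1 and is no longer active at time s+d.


Each activity i is active on [start_i, start_i + duration_i).
Compute total resource usage per time slot:
  t=0: active resources = [6, 2], total = 8
  t=1: active resources = [6, 2], total = 8
  t=2: active resources = [6, 2], total = 8
  t=3: active resources = [5, 2], total = 7
  t=4: active resources = [5], total = 5
  t=5: active resources = [5], total = 5
Peak resource demand = 8

8


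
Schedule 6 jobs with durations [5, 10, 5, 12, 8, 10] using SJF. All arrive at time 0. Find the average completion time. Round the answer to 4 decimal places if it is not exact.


SJF order (ascending): [5, 5, 8, 10, 10, 12]
Completion times:
  Job 1: burst=5, C=5
  Job 2: burst=5, C=10
  Job 3: burst=8, C=18
  Job 4: burst=10, C=28
  Job 5: burst=10, C=38
  Job 6: burst=12, C=50
Average completion = 149/6 = 24.8333

24.8333


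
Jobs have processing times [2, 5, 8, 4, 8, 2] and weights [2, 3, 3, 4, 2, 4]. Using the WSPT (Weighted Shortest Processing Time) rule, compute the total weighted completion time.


Compute p/w ratios and sort ascending (WSPT): [(2, 4), (2, 2), (4, 4), (5, 3), (8, 3), (8, 2)]
Compute weighted completion times:
  Job (p=2,w=4): C=2, w*C=4*2=8
  Job (p=2,w=2): C=4, w*C=2*4=8
  Job (p=4,w=4): C=8, w*C=4*8=32
  Job (p=5,w=3): C=13, w*C=3*13=39
  Job (p=8,w=3): C=21, w*C=3*21=63
  Job (p=8,w=2): C=29, w*C=2*29=58
Total weighted completion time = 208

208


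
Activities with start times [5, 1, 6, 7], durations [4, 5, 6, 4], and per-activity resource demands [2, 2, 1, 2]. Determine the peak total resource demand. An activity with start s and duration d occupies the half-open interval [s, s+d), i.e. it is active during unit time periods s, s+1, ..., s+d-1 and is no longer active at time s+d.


Each activity i is active on [start_i, start_i + duration_i).
Compute total resource usage per time slot:
  t=0: active resources = [], total = 0
  t=1: active resources = [2], total = 2
  t=2: active resources = [2], total = 2
  t=3: active resources = [2], total = 2
  t=4: active resources = [2], total = 2
  t=5: active resources = [2, 2], total = 4
  t=6: active resources = [2, 1], total = 3
  t=7: active resources = [2, 1, 2], total = 5
  t=8: active resources = [2, 1, 2], total = 5
  t=9: active resources = [1, 2], total = 3
  t=10: active resources = [1, 2], total = 3
  t=11: active resources = [1], total = 1
Peak resource demand = 5

5


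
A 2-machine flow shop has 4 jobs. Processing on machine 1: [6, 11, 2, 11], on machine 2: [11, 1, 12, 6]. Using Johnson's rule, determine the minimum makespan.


Apply Johnson's rule:
  Group 1 (a <= b): [(3, 2, 12), (1, 6, 11)]
  Group 2 (a > b): [(4, 11, 6), (2, 11, 1)]
Optimal job order: [3, 1, 4, 2]
Schedule:
  Job 3: M1 done at 2, M2 done at 14
  Job 1: M1 done at 8, M2 done at 25
  Job 4: M1 done at 19, M2 done at 31
  Job 2: M1 done at 30, M2 done at 32
Makespan = 32

32


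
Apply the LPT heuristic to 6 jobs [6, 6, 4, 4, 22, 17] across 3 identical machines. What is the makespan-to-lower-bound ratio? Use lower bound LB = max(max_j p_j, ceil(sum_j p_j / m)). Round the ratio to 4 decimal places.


LPT order: [22, 17, 6, 6, 4, 4]
Machine loads after assignment: [22, 17, 20]
LPT makespan = 22
Lower bound = max(max_job, ceil(total/3)) = max(22, 20) = 22
Ratio = 22 / 22 = 1.0

1.0


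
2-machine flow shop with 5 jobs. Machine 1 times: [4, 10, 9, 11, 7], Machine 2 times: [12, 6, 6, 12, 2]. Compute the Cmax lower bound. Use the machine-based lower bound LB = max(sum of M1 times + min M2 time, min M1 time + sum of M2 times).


LB1 = sum(M1 times) + min(M2 times) = 41 + 2 = 43
LB2 = min(M1 times) + sum(M2 times) = 4 + 38 = 42
Lower bound = max(LB1, LB2) = max(43, 42) = 43

43


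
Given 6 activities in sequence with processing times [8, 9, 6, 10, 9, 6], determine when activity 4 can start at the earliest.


Activity 4 starts after activities 1 through 3 complete.
Predecessor durations: [8, 9, 6]
ES = 8 + 9 + 6 = 23

23


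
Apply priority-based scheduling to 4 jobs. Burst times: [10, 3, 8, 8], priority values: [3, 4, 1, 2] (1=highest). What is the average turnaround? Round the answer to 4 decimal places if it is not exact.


Sort by priority (ascending = highest first):
Order: [(1, 8), (2, 8), (3, 10), (4, 3)]
Completion times:
  Priority 1, burst=8, C=8
  Priority 2, burst=8, C=16
  Priority 3, burst=10, C=26
  Priority 4, burst=3, C=29
Average turnaround = 79/4 = 19.75

19.75


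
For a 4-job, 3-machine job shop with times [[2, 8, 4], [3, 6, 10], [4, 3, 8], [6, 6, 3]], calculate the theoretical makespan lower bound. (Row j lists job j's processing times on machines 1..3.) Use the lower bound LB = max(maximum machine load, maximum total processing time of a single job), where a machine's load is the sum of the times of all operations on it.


Machine loads:
  Machine 1: 2 + 3 + 4 + 6 = 15
  Machine 2: 8 + 6 + 3 + 6 = 23
  Machine 3: 4 + 10 + 8 + 3 = 25
Max machine load = 25
Job totals:
  Job 1: 14
  Job 2: 19
  Job 3: 15
  Job 4: 15
Max job total = 19
Lower bound = max(25, 19) = 25

25


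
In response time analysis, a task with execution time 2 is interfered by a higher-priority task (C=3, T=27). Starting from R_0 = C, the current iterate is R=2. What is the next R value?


R_next = C + ceil(R_prev / T_hp) * C_hp
ceil(2 / 27) = ceil(0.0741) = 1
Interference = 1 * 3 = 3
R_next = 2 + 3 = 5

5


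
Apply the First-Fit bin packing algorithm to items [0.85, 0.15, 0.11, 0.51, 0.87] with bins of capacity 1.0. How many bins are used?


Place items sequentially using First-Fit:
  Item 0.85 -> new Bin 1
  Item 0.15 -> Bin 1 (now 1.0)
  Item 0.11 -> new Bin 2
  Item 0.51 -> Bin 2 (now 0.62)
  Item 0.87 -> new Bin 3
Total bins used = 3

3


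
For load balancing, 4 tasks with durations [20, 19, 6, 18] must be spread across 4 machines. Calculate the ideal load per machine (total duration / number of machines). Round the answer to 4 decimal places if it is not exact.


Total processing time = 20 + 19 + 6 + 18 = 63
Number of machines = 4
Ideal balanced load = 63 / 4 = 15.75

15.75


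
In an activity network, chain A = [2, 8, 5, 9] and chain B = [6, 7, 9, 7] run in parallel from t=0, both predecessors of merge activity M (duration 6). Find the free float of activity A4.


ES(A4) = sum of predecessors on chain A = 15
EF(A4) = ES + duration = 15 + 9 = 24
Successor of A4 is M. ES(M) = max(sum(A), sum(B)) = max(24, 29) = 29
Free float = ES(successor) - EF(current) = 29 - 24 = 5

5


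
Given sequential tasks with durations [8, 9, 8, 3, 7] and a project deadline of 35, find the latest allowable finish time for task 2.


LF(activity 2) = deadline - sum of successor durations
Successors: activities 3 through 5 with durations [8, 3, 7]
Sum of successor durations = 18
LF = 35 - 18 = 17

17


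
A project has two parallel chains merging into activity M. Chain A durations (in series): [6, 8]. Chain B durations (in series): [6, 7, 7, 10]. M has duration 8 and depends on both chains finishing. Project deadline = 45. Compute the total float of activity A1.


Forward pass: ES(A1) = sum of predecessors on chain A = 0
EF = ES + duration = 0 + 6 = 6
Backward pass: LF(M) = deadline = 45; LS(M) = 45 - 8 = 37
LF(A1) = LS(M) - sum(successors on chain A) = 37 - 8 = 29
LS = LF - duration = 29 - 6 = 23
Total float = LS - ES = 23 - 0 = 23

23


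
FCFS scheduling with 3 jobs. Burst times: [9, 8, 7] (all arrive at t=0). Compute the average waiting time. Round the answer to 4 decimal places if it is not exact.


FCFS order (as given): [9, 8, 7]
Waiting times:
  Job 1: wait = 0
  Job 2: wait = 9
  Job 3: wait = 17
Sum of waiting times = 26
Average waiting time = 26/3 = 8.6667

8.6667


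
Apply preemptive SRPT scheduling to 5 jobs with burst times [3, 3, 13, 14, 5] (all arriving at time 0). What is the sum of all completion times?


Since all jobs arrive at t=0, SRPT equals SPT ordering.
SPT order: [3, 3, 5, 13, 14]
Completion times:
  Job 1: p=3, C=3
  Job 2: p=3, C=6
  Job 3: p=5, C=11
  Job 4: p=13, C=24
  Job 5: p=14, C=38
Total completion time = 3 + 6 + 11 + 24 + 38 = 82

82


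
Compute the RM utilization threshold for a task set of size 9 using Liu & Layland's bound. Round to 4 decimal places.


Compute 2^(1/9) = 1.0800597389
Subtract 1: 1.0800597389 - 1 = 0.0800597389
Multiply by n: 9 * 0.0800597389 = 0.7205376501
Round to 4 dp: 0.7205

0.7205


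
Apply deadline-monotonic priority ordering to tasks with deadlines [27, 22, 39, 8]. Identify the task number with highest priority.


Sort tasks by relative deadline (ascending):
  Task 4: deadline = 8
  Task 2: deadline = 22
  Task 1: deadline = 27
  Task 3: deadline = 39
Priority order (highest first): [4, 2, 1, 3]
Highest priority task = 4

4


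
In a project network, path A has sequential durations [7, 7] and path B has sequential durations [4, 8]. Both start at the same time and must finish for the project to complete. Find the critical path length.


Path A total = 7 + 7 = 14
Path B total = 4 + 8 = 12
Critical path = longest path = max(14, 12) = 14

14


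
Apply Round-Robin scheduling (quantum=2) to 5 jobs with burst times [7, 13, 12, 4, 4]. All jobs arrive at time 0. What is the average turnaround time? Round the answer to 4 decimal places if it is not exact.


Time quantum = 2
Execution trace:
  J1 runs 2 units, time = 2
  J2 runs 2 units, time = 4
  J3 runs 2 units, time = 6
  J4 runs 2 units, time = 8
  J5 runs 2 units, time = 10
  J1 runs 2 units, time = 12
  J2 runs 2 units, time = 14
  J3 runs 2 units, time = 16
  J4 runs 2 units, time = 18
  J5 runs 2 units, time = 20
  J1 runs 2 units, time = 22
  J2 runs 2 units, time = 24
  J3 runs 2 units, time = 26
  J1 runs 1 units, time = 27
  J2 runs 2 units, time = 29
  J3 runs 2 units, time = 31
  J2 runs 2 units, time = 33
  J3 runs 2 units, time = 35
  J2 runs 2 units, time = 37
  J3 runs 2 units, time = 39
  J2 runs 1 units, time = 40
Finish times: [27, 40, 39, 18, 20]
Average turnaround = 144/5 = 28.8

28.8


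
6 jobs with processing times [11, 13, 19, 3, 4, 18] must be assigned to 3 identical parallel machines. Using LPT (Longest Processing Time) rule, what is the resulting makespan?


Sort jobs in decreasing order (LPT): [19, 18, 13, 11, 4, 3]
Assign each job to the least loaded machine:
  Machine 1: jobs [19, 3], load = 22
  Machine 2: jobs [18, 4], load = 22
  Machine 3: jobs [13, 11], load = 24
Makespan = max load = 24

24


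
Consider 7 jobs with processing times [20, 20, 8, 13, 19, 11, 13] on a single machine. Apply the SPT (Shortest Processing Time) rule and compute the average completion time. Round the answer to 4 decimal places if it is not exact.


Sort jobs by processing time (SPT order): [8, 11, 13, 13, 19, 20, 20]
Compute completion times sequentially:
  Job 1: processing = 8, completes at 8
  Job 2: processing = 11, completes at 19
  Job 3: processing = 13, completes at 32
  Job 4: processing = 13, completes at 45
  Job 5: processing = 19, completes at 64
  Job 6: processing = 20, completes at 84
  Job 7: processing = 20, completes at 104
Sum of completion times = 356
Average completion time = 356/7 = 50.8571

50.8571


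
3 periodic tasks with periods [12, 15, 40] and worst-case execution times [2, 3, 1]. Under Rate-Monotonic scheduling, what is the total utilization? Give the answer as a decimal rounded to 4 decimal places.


Compute individual utilizations (exact fractions):
  Task 1: C/T = 2/12 = 1/6 (approx. 0.1667)
  Task 2: C/T = 3/15 = 1/5 (approx. 0.2)
  Task 3: C/T = 1/40 (approx. 0.025)
Total utilization U = 1/6 + 1/5 + 1/40 = 47/120
Rounded to 4 decimal places: U = 0.3917
RM (Liu & Layland) bound for 3 tasks = 0.779763; compare with U = 47/120 (approx. 0.391667)
U <= bound, so schedulable by RM sufficient condition.

0.3917


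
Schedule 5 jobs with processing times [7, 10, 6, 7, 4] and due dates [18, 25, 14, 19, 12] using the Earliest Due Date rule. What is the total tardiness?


Sort by due date (EDD order): [(4, 12), (6, 14), (7, 18), (7, 19), (10, 25)]
Compute completion times and tardiness:
  Job 1: p=4, d=12, C=4, tardiness=max(0,4-12)=0
  Job 2: p=6, d=14, C=10, tardiness=max(0,10-14)=0
  Job 3: p=7, d=18, C=17, tardiness=max(0,17-18)=0
  Job 4: p=7, d=19, C=24, tardiness=max(0,24-19)=5
  Job 5: p=10, d=25, C=34, tardiness=max(0,34-25)=9
Total tardiness = 14

14


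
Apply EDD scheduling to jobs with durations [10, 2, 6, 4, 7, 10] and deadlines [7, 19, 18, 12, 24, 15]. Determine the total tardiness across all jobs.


Sort by due date (EDD order): [(10, 7), (4, 12), (10, 15), (6, 18), (2, 19), (7, 24)]
Compute completion times and tardiness:
  Job 1: p=10, d=7, C=10, tardiness=max(0,10-7)=3
  Job 2: p=4, d=12, C=14, tardiness=max(0,14-12)=2
  Job 3: p=10, d=15, C=24, tardiness=max(0,24-15)=9
  Job 4: p=6, d=18, C=30, tardiness=max(0,30-18)=12
  Job 5: p=2, d=19, C=32, tardiness=max(0,32-19)=13
  Job 6: p=7, d=24, C=39, tardiness=max(0,39-24)=15
Total tardiness = 54

54


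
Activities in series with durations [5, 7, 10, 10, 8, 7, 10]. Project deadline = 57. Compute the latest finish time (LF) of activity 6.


LF(activity 6) = deadline - sum of successor durations
Successors: activities 7 through 7 with durations [10]
Sum of successor durations = 10
LF = 57 - 10 = 47

47


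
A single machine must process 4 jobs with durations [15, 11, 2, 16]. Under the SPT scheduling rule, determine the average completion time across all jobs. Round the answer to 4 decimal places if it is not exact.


Sort jobs by processing time (SPT order): [2, 11, 15, 16]
Compute completion times sequentially:
  Job 1: processing = 2, completes at 2
  Job 2: processing = 11, completes at 13
  Job 3: processing = 15, completes at 28
  Job 4: processing = 16, completes at 44
Sum of completion times = 87
Average completion time = 87/4 = 21.75

21.75


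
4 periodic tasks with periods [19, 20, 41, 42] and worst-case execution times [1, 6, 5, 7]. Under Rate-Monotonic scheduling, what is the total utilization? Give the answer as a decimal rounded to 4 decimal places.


Compute individual utilizations (exact fractions):
  Task 1: C/T = 1/19 (approx. 0.0526)
  Task 2: C/T = 6/20 = 3/10 (approx. 0.3)
  Task 3: C/T = 5/41 (approx. 0.122)
  Task 4: C/T = 7/42 = 1/6 (approx. 0.1667)
Total utilization U = 1/19 + 3/10 + 5/41 + 1/6 = 7493/11685
Rounded to 4 decimal places: U = 0.6412
RM (Liu & Layland) bound for 4 tasks = 0.756828; compare with U = 7493/11685 (approx. 0.641249)
U <= bound, so schedulable by RM sufficient condition.

0.6412


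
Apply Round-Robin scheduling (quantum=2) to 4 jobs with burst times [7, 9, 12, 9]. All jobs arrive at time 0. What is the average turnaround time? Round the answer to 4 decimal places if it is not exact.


Time quantum = 2
Execution trace:
  J1 runs 2 units, time = 2
  J2 runs 2 units, time = 4
  J3 runs 2 units, time = 6
  J4 runs 2 units, time = 8
  J1 runs 2 units, time = 10
  J2 runs 2 units, time = 12
  J3 runs 2 units, time = 14
  J4 runs 2 units, time = 16
  J1 runs 2 units, time = 18
  J2 runs 2 units, time = 20
  J3 runs 2 units, time = 22
  J4 runs 2 units, time = 24
  J1 runs 1 units, time = 25
  J2 runs 2 units, time = 27
  J3 runs 2 units, time = 29
  J4 runs 2 units, time = 31
  J2 runs 1 units, time = 32
  J3 runs 2 units, time = 34
  J4 runs 1 units, time = 35
  J3 runs 2 units, time = 37
Finish times: [25, 32, 37, 35]
Average turnaround = 129/4 = 32.25

32.25


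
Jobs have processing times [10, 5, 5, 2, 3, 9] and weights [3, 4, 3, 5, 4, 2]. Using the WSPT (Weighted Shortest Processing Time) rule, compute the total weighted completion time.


Compute p/w ratios and sort ascending (WSPT): [(2, 5), (3, 4), (5, 4), (5, 3), (10, 3), (9, 2)]
Compute weighted completion times:
  Job (p=2,w=5): C=2, w*C=5*2=10
  Job (p=3,w=4): C=5, w*C=4*5=20
  Job (p=5,w=4): C=10, w*C=4*10=40
  Job (p=5,w=3): C=15, w*C=3*15=45
  Job (p=10,w=3): C=25, w*C=3*25=75
  Job (p=9,w=2): C=34, w*C=2*34=68
Total weighted completion time = 258

258


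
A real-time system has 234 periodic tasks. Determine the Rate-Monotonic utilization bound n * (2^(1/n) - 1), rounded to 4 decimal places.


Compute 2^(1/234) = 1.0029665590
Subtract 1: 1.0029665590 - 1 = 0.0029665590
Multiply by n: 234 * 0.0029665590 = 0.6941748060
Round to 4 dp: 0.6942

0.6942


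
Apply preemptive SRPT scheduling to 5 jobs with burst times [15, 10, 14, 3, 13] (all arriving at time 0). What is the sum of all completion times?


Since all jobs arrive at t=0, SRPT equals SPT ordering.
SPT order: [3, 10, 13, 14, 15]
Completion times:
  Job 1: p=3, C=3
  Job 2: p=10, C=13
  Job 3: p=13, C=26
  Job 4: p=14, C=40
  Job 5: p=15, C=55
Total completion time = 3 + 13 + 26 + 40 + 55 = 137

137


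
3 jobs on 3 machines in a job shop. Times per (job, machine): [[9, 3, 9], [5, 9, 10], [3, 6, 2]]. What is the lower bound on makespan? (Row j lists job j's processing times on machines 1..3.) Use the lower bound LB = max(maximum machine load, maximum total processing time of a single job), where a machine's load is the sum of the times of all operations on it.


Machine loads:
  Machine 1: 9 + 5 + 3 = 17
  Machine 2: 3 + 9 + 6 = 18
  Machine 3: 9 + 10 + 2 = 21
Max machine load = 21
Job totals:
  Job 1: 21
  Job 2: 24
  Job 3: 11
Max job total = 24
Lower bound = max(21, 24) = 24

24


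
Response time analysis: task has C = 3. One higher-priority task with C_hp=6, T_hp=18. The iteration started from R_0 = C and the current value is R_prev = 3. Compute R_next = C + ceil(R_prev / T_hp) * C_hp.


R_next = C + ceil(R_prev / T_hp) * C_hp
ceil(3 / 18) = ceil(0.1667) = 1
Interference = 1 * 6 = 6
R_next = 3 + 6 = 9

9


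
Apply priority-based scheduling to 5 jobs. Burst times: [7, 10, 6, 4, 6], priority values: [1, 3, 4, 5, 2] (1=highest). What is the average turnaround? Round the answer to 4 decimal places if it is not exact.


Sort by priority (ascending = highest first):
Order: [(1, 7), (2, 6), (3, 10), (4, 6), (5, 4)]
Completion times:
  Priority 1, burst=7, C=7
  Priority 2, burst=6, C=13
  Priority 3, burst=10, C=23
  Priority 4, burst=6, C=29
  Priority 5, burst=4, C=33
Average turnaround = 105/5 = 21.0

21.0


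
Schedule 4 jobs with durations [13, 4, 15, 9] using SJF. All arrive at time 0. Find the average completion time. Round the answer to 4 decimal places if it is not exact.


SJF order (ascending): [4, 9, 13, 15]
Completion times:
  Job 1: burst=4, C=4
  Job 2: burst=9, C=13
  Job 3: burst=13, C=26
  Job 4: burst=15, C=41
Average completion = 84/4 = 21.0

21.0


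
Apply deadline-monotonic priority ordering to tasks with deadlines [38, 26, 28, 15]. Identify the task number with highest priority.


Sort tasks by relative deadline (ascending):
  Task 4: deadline = 15
  Task 2: deadline = 26
  Task 3: deadline = 28
  Task 1: deadline = 38
Priority order (highest first): [4, 2, 3, 1]
Highest priority task = 4

4


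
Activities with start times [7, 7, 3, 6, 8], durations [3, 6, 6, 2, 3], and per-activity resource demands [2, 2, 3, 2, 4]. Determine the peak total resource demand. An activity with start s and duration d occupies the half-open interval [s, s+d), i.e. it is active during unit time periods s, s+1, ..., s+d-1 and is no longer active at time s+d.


Each activity i is active on [start_i, start_i + duration_i).
Compute total resource usage per time slot:
  t=0: active resources = [], total = 0
  t=1: active resources = [], total = 0
  t=2: active resources = [], total = 0
  t=3: active resources = [3], total = 3
  t=4: active resources = [3], total = 3
  t=5: active resources = [3], total = 3
  t=6: active resources = [3, 2], total = 5
  t=7: active resources = [2, 2, 3, 2], total = 9
  t=8: active resources = [2, 2, 3, 4], total = 11
  t=9: active resources = [2, 2, 4], total = 8
  t=10: active resources = [2, 4], total = 6
  t=11: active resources = [2], total = 2
  t=12: active resources = [2], total = 2
Peak resource demand = 11

11


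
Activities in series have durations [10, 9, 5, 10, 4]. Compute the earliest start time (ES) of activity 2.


Activity 2 starts after activities 1 through 1 complete.
Predecessor durations: [10]
ES = 10 = 10

10


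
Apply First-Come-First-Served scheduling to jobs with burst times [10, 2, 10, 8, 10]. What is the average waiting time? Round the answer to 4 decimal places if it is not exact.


FCFS order (as given): [10, 2, 10, 8, 10]
Waiting times:
  Job 1: wait = 0
  Job 2: wait = 10
  Job 3: wait = 12
  Job 4: wait = 22
  Job 5: wait = 30
Sum of waiting times = 74
Average waiting time = 74/5 = 14.8

14.8


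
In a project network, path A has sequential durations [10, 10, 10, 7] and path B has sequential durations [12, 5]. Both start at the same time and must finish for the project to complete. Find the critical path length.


Path A total = 10 + 10 + 10 + 7 = 37
Path B total = 12 + 5 = 17
Critical path = longest path = max(37, 17) = 37

37


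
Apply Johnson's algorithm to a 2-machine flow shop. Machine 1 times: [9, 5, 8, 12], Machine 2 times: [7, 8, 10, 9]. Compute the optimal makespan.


Apply Johnson's rule:
  Group 1 (a <= b): [(2, 5, 8), (3, 8, 10)]
  Group 2 (a > b): [(4, 12, 9), (1, 9, 7)]
Optimal job order: [2, 3, 4, 1]
Schedule:
  Job 2: M1 done at 5, M2 done at 13
  Job 3: M1 done at 13, M2 done at 23
  Job 4: M1 done at 25, M2 done at 34
  Job 1: M1 done at 34, M2 done at 41
Makespan = 41

41


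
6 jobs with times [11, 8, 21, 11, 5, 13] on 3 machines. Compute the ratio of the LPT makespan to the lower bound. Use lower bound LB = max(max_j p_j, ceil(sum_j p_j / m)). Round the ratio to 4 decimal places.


LPT order: [21, 13, 11, 11, 8, 5]
Machine loads after assignment: [26, 21, 22]
LPT makespan = 26
Lower bound = max(max_job, ceil(total/3)) = max(21, 23) = 23
Ratio = 26 / 23 = 1.1304

1.1304


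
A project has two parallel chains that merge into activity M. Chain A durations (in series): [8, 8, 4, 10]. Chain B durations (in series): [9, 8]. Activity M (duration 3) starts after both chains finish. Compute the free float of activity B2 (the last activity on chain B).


ES(B2) = sum of predecessors on chain B = 9
EF(B2) = ES + duration = 9 + 8 = 17
Successor of B2 is M. ES(M) = max(sum(A), sum(B)) = max(30, 17) = 30
Free float = ES(successor) - EF(current) = 30 - 17 = 13

13


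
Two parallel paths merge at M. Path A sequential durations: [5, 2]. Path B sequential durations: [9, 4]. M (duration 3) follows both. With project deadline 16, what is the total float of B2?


Forward pass: ES(B2) = sum of predecessors on chain B = 9
EF = ES + duration = 9 + 4 = 13
Backward pass: LF(M) = deadline = 16; LS(M) = 16 - 3 = 13
LF(B2) = LS(M) - sum(successors on chain B) = 13 - 0 = 13
LS = LF - duration = 13 - 4 = 9
Total float = LS - ES = 9 - 9 = 0

0
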